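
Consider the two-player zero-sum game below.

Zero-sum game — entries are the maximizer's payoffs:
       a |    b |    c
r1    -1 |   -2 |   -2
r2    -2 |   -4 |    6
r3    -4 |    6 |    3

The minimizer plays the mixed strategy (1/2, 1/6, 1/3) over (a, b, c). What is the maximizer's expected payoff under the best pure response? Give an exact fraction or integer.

1/3

r1: (-1)·(1/2) + (-2)·(1/6) + (-2)·(1/3) = -3/2.
r2: (-2)·(1/2) + (-4)·(1/6) + (6)·(1/3) = 1/3.
r3: (-4)·(1/2) + (6)·(1/6) + (3)·(1/3) = 0.
The best pure response is r2 with expected payoff 1/3.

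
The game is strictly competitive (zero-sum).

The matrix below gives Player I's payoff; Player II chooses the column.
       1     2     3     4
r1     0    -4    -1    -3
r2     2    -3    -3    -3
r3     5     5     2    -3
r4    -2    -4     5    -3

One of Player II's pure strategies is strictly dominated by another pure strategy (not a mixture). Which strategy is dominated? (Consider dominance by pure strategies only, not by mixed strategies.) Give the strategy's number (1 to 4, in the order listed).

Player II prefers columns that give Player I less. Compare 1 with 4: -3 < 0, -3 < 2, -3 < 5, -3 < -2.
So 4 strictly dominates 1 for Player II; 1 is strictly dominated.

1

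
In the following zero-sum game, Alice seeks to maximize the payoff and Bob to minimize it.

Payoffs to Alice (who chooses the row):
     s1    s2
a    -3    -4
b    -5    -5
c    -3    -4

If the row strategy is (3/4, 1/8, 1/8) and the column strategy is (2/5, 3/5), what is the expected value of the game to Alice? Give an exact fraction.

Against (2/5, 3/5), each row's expected payoff is a: -18/5; b: -5; c: -18/5.
Taking the (3/4, 1/8, 1/8)-weighted average: (3/4)·(-18/5) + (1/8)·(-5) + (1/8)·(-18/5) = -151/40.

-151/40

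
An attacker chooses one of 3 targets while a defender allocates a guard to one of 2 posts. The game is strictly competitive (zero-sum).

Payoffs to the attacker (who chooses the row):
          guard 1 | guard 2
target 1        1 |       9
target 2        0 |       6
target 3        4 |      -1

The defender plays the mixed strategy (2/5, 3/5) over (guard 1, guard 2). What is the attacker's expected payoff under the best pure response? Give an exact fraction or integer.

29/5

target 1: (1)·(2/5) + (9)·(3/5) = 29/5.
target 2: (0)·(2/5) + (6)·(3/5) = 18/5.
target 3: (4)·(2/5) + (-1)·(3/5) = 1.
The best pure response is target 1 with expected payoff 29/5.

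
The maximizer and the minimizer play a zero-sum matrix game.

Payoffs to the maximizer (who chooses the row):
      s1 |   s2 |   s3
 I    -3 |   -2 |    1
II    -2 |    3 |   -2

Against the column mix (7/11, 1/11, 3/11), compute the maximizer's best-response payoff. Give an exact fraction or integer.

I: (-3)·(7/11) + (-2)·(1/11) + (1)·(3/11) = -20/11.
II: (-2)·(7/11) + (3)·(1/11) + (-2)·(3/11) = -17/11.
The best pure response is II with expected payoff -17/11.

-17/11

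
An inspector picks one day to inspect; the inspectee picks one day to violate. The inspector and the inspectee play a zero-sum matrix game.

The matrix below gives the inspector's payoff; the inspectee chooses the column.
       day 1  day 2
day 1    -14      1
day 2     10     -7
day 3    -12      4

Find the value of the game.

-4/3

Row day 1 is strictly dominated by row day 3, so the inspector never plays it.
The remaining 2×2 game on (day 2, day 3) × (day 1, day 2) has no saddle point. Let the inspector play day 2 with probability p; indifference gives 10p − 12(1−p) = −7p + 4(1−p), so p = 16/33.
Similarly the inspectee's optimal q on day 1 is 1/3, and the value is 10·(1/3) + (-7)·(2/3) = -4/3.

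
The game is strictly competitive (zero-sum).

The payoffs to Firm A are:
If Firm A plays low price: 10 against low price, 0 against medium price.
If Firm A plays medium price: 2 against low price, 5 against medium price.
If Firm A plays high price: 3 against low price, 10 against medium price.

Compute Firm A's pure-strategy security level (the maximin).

The worst-case payoff for each row is low price: 0, medium price: 2, high price: 3.
The best of these is 3.

3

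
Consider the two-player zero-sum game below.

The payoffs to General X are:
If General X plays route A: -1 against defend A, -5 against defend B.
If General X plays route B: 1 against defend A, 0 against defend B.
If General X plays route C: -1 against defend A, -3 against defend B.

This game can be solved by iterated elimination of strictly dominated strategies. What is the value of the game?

Row route A is strictly dominated by row route B (1>-1, 0>-5); eliminate route A.
Column defend A is strictly dominated by defend B for General Y (0<1, -3<-1); eliminate defend A.
Row route C is strictly dominated by row route B (0>-3); eliminate route C.
Only (route B, defend B) remains, with payoff 0.

0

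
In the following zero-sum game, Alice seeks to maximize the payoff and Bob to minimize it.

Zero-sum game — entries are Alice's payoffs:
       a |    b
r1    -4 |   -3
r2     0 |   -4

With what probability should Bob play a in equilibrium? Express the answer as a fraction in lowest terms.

Row minima are -4 and -4, so Alice's maximin is -4; column maxima are 0 and -3, so Bob's minimax is -3. These differ, so the equilibrium is in mixed strategies.
Let Bob play a with probability q. Alice is indifferent when −4q − 3(1−q) = −4(1−q), giving q = 1/5.

1/5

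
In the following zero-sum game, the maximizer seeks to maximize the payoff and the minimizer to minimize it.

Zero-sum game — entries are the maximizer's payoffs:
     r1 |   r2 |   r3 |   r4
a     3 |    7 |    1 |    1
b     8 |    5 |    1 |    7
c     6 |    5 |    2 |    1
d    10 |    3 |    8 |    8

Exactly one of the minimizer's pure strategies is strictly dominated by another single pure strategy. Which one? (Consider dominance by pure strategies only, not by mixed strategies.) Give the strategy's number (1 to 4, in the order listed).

1

The minimizer prefers columns that give the maximizer less. Compare r1 with r3: 1 < 3, 1 < 8, 2 < 6, 8 < 10.
So r3 strictly dominates r1 for the minimizer; r1 is strictly dominated.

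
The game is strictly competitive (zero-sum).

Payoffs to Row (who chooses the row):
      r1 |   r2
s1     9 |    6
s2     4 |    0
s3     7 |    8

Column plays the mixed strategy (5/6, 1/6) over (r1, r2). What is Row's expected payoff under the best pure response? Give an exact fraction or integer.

s1: (9)·(5/6) + (6)·(1/6) = 17/2.
s2: (4)·(5/6) + (0)·(1/6) = 10/3.
s3: (7)·(5/6) + (8)·(1/6) = 43/6.
The best pure response is s1 with expected payoff 17/2.

17/2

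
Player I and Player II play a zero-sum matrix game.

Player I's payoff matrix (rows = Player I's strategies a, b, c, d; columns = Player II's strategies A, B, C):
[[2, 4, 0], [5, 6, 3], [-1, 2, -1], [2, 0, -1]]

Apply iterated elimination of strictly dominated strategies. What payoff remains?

3

Column B is strictly dominated by C for Player II (0<4, 3<6, -1<2, -1<0); eliminate B.
Row d is strictly dominated by row b (5>2, 3>-1); eliminate d.
Row c is strictly dominated by row a (2>-1, 0>-1); eliminate c.
Row a is strictly dominated by row b (5>2, 3>0); eliminate a.
Column A is strictly dominated by C for Player II (3<5); eliminate A.
Only (b, C) remains, with payoff 3.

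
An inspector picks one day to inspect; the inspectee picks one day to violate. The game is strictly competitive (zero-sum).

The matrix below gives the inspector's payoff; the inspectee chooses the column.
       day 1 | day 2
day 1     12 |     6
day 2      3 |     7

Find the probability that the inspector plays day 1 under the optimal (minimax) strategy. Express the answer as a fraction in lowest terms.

2/5

Row minima are 6 and 3, so the inspector's maximin is 6; column maxima are 12 and 7, so the inspectee's minimax is 7. These differ, so the equilibrium is in mixed strategies.
Let the inspector play day 1 with probability p. The inspectee is indifferent when 12p + 3(1−p) = 6p + 7(1−p), giving p = 2/5.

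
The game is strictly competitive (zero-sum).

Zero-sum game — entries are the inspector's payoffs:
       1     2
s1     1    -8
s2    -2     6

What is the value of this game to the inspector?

Row minima are -8 and -2, so the inspector's maximin is -2; column maxima are 1 and 6, so the inspectee's minimax is 1. These differ, so the equilibrium is in mixed strategies.
Let the inspector play s1 with probability p. The inspectee is indifferent when p − 2(1−p) = −8p + 6(1−p), giving p = 8/17.
Let the inspectee play 1 with probability q. The inspector is indifferent when q − 8(1−q) = −2q + 6(1−q), giving q = 14/17.
The value is 1·(14/17) + (-8)·(3/17) = -10/17.

-10/17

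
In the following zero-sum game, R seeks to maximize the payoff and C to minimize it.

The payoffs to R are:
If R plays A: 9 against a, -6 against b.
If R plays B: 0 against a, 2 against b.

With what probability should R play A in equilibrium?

2/17

Row minima are -6 and 0, so R's maximin is 0; column maxima are 9 and 2, so C's minimax is 2. These differ, so the equilibrium is in mixed strategies.
Let R play A with probability p. C is indifferent when 9p = −6p + 2(1−p), giving p = 2/17.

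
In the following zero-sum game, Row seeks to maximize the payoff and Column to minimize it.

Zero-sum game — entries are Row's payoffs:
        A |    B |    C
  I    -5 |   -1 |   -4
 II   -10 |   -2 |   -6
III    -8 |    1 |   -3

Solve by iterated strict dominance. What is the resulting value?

Row II is strictly dominated by row I (-5>-10, -1>-2, -4>-6); eliminate II.
Column C is strictly dominated by A for Column (-5<-4, -8<-3); eliminate C.
Column B is strictly dominated by A for Column (-5<-1, -8<1); eliminate B.
Row III is strictly dominated by row I (-5>-8); eliminate III.
Only (I, A) remains, with payoff -5.

-5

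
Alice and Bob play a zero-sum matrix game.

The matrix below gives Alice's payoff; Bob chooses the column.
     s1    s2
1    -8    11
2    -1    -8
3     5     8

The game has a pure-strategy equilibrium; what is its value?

Row minima: -8, -8, 5 → Alice's maximin is 5.
Column maxima: 5, 11 → Bob's minimax is 5.
They coincide at (3, s1), so the value is 5.

5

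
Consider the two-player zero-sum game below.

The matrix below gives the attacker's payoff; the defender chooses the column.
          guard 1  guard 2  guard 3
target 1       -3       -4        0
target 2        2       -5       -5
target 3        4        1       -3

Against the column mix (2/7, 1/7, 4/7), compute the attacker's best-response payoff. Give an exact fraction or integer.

-3/7

target 1: (-3)·(2/7) + (-4)·(1/7) + (0)·(4/7) = -10/7.
target 2: (2)·(2/7) + (-5)·(1/7) + (-5)·(4/7) = -3.
target 3: (4)·(2/7) + (1)·(1/7) + (-3)·(4/7) = -3/7.
The best pure response is target 3 with expected payoff -3/7.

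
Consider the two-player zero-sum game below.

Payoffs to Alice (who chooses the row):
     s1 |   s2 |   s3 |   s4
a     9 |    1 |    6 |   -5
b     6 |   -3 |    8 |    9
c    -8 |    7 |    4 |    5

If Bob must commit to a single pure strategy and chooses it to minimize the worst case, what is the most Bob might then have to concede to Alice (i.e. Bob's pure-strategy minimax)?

The worst case (largest entry) in each column is s1: 9, s2: 7, s3: 8, s4: 9.
The best (smallest) of these is 7.

7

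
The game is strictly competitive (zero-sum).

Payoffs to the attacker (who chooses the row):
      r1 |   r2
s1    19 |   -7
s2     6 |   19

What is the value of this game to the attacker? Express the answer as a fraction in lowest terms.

31/3

Row minima are -7 and 6, so the attacker's maximin is 6; column maxima are 19 and 19, so the defender's minimax is 19. These differ, so the equilibrium is in mixed strategies.
Let the attacker play s1 with probability p. The defender is indifferent when 19p + 6(1−p) = −7p + 19(1−p), giving p = 1/3.
Let the defender play r1 with probability q. The attacker is indifferent when 19q − 7(1−q) = 6q + 19(1−q), giving q = 2/3.
The value is 19·(2/3) + (-7)·(1/3) = 31/3.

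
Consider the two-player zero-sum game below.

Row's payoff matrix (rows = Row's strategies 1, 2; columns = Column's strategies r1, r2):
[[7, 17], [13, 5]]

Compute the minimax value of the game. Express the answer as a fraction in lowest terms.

31/3

Row minima are 7 and 5, so Row's maximin is 7; column maxima are 13 and 17, so Column's minimax is 13. These differ, so the equilibrium is in mixed strategies.
Let Row play 1 with probability p. Column is indifferent when 7p + 13(1−p) = 17p + 5(1−p), giving p = 4/9.
Let Column play r1 with probability q. Row is indifferent when 7q + 17(1−q) = 13q + 5(1−q), giving q = 2/3.
The value is 7·(2/3) + (17)·(1/3) = 31/3.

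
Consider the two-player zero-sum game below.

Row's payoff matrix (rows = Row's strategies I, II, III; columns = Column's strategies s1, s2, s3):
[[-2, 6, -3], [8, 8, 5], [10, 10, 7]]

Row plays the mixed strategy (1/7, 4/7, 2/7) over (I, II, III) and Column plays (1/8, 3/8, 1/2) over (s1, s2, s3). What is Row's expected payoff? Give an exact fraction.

87/14

Against (1/8, 3/8, 1/2), each row's expected payoff is I: 1/2; II: 13/2; III: 17/2.
Taking the (1/7, 4/7, 2/7)-weighted average: (1/7)·(1/2) + (4/7)·(13/2) + (2/7)·(17/2) = 87/14.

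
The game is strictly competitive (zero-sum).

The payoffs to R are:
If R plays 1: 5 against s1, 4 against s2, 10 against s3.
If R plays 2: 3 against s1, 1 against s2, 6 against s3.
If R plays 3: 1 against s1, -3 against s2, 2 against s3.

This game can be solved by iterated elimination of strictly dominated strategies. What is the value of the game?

Row 2 is strictly dominated by row 1 (5>3, 4>1, 10>6); eliminate 2.
Row 3 is strictly dominated by row 1 (5>1, 4>-3, 10>2); eliminate 3.
Column s3 is strictly dominated by s1 for C (5<10); eliminate s3.
Column s1 is strictly dominated by s2 for C (4<5); eliminate s1.
Only (1, s2) remains, with payoff 4.

4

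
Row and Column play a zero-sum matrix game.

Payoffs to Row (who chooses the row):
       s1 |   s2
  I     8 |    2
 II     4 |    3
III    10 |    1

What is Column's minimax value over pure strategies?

3

The worst case (largest entry) in each column is s1: 10, s2: 3.
The best (smallest) of these is 3.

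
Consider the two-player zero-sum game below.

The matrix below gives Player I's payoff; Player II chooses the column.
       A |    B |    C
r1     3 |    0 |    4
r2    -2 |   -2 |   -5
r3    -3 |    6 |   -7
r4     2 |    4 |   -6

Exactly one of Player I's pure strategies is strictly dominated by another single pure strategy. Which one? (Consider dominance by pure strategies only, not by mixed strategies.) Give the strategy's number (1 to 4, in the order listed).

2

Compare r2 with r1: 3 > -2, 0 > -2, 4 > -5.
So r1 strictly dominates r2 for Player I; r2 is strictly dominated.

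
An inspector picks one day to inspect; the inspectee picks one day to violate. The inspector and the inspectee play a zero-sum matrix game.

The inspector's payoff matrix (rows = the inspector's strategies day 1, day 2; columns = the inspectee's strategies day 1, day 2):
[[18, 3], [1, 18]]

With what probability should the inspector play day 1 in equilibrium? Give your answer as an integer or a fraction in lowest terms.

Row minima are 3 and 1, so the inspector's maximin is 3; column maxima are 18 and 18, so the inspectee's minimax is 18. These differ, so the equilibrium is in mixed strategies.
Let the inspector play day 1 with probability p. The inspectee is indifferent when 18p + (1−p) = 3p + 18(1−p), giving p = 17/32.

17/32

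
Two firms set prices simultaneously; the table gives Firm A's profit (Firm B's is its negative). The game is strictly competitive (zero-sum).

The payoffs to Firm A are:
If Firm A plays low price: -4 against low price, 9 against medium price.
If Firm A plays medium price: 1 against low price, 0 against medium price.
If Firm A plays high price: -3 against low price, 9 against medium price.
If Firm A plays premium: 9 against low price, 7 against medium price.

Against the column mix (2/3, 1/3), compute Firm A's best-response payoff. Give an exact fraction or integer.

low price: (-4)·(2/3) + (9)·(1/3) = 1/3.
medium price: (1)·(2/3) + (0)·(1/3) = 2/3.
high price: (-3)·(2/3) + (9)·(1/3) = 1.
premium: (9)·(2/3) + (7)·(1/3) = 25/3.
The best pure response is premium with expected payoff 25/3.

25/3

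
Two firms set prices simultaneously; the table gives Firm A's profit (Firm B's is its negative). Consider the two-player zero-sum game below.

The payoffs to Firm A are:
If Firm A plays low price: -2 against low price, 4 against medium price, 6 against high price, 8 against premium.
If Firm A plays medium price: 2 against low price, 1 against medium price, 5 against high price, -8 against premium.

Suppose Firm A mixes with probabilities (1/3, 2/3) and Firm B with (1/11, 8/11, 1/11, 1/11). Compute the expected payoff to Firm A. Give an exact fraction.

Against (1/11, 8/11, 1/11, 1/11), each row's expected payoff is low price: 4; medium price: 7/11.
Taking the (1/3, 2/3)-weighted average: (1/3)·(4) + (2/3)·(7/11) = 58/33.

58/33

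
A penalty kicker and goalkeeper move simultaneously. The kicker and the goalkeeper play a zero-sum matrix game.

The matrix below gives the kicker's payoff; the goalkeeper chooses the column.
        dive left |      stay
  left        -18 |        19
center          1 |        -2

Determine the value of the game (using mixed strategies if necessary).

Row minima are -18 and -2, so the kicker's maximin is -2; column maxima are 1 and 19, so the goalkeeper's minimax is 1. These differ, so the equilibrium is in mixed strategies.
Let the kicker play left with probability p. The goalkeeper is indifferent when −18p + (1−p) = 19p − 2(1−p), giving p = 3/40.
Let the goalkeeper play dive left with probability q. The kicker is indifferent when −18q + 19(1−q) = q − 2(1−q), giving q = 21/40.
The value is -18·(21/40) + (19)·(19/40) = -17/40.

-17/40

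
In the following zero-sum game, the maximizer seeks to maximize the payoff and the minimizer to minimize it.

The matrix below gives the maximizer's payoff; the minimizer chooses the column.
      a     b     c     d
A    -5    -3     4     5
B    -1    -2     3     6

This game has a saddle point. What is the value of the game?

Row minima: -5, -2 → the maximizer's maximin is -2.
Column maxima: -1, -2, 4, 6 → the minimizer's minimax is -2.
They coincide at (B, b), so the value is -2.

-2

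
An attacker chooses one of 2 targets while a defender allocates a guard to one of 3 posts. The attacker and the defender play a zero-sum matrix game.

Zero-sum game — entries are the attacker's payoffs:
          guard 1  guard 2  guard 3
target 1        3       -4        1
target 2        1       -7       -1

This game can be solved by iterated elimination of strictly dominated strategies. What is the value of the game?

-4

Column guard 1 is strictly dominated by guard 2 for the defender (-4<3, -7<1); eliminate guard 1.
Row target 2 is strictly dominated by row target 1 (-4>-7, 1>-1); eliminate target 2.
Column guard 3 is strictly dominated by guard 2 for the defender (-4<1); eliminate guard 3.
Only (target 1, guard 2) remains, with payoff -4.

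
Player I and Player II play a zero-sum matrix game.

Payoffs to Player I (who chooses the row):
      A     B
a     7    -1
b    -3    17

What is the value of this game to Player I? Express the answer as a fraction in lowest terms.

29/7

Row minima are -1 and -3, so Player I's maximin is -1; column maxima are 7 and 17, so Player II's minimax is 7. These differ, so the equilibrium is in mixed strategies.
Let Player I play a with probability p. Player II is indifferent when 7p − 3(1−p) = −p + 17(1−p), giving p = 5/7.
Let Player II play A with probability q. Player I is indifferent when 7q − (1−q) = −3q + 17(1−q), giving q = 9/14.
The value is 7·(9/14) + (-1)·(5/14) = 29/7.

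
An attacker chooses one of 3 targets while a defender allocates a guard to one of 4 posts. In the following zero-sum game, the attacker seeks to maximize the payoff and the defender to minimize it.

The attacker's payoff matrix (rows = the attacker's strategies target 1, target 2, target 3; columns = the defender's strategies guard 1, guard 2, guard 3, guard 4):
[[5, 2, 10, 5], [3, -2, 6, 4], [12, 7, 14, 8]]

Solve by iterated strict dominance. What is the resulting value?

7

Row target 2 is strictly dominated by row target 1 (5>3, 2>-2, 10>6, 5>4); eliminate target 2.
Column guard 1 is strictly dominated by guard 2 for the defender (2<5, 7<12); eliminate guard 1.
Row target 1 is strictly dominated by row target 3 (7>2, 14>10, 8>5); eliminate target 1.
Column guard 3 is strictly dominated by guard 2 for the defender (7<14); eliminate guard 3.
Column guard 4 is strictly dominated by guard 2 for the defender (7<8); eliminate guard 4.
Only (target 3, guard 2) remains, with payoff 7.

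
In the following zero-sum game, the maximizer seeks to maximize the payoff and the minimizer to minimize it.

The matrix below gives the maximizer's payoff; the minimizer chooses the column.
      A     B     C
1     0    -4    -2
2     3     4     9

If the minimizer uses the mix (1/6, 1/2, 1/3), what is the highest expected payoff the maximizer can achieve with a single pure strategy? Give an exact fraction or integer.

1: (0)·(1/6) + (-4)·(1/2) + (-2)·(1/3) = -8/3.
2: (3)·(1/6) + (4)·(1/2) + (9)·(1/3) = 11/2.
The best pure response is 2 with expected payoff 11/2.

11/2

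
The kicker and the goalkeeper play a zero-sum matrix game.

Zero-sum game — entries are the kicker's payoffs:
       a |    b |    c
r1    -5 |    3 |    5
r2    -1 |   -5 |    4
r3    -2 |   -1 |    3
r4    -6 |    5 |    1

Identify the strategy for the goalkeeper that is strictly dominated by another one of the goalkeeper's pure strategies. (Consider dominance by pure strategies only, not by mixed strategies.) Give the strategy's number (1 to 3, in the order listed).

3

The goalkeeper prefers columns that give the kicker less. Compare c with a: -5 < 5, -1 < 4, -2 < 3, -6 < 1.
So a strictly dominates c for the goalkeeper; c is strictly dominated.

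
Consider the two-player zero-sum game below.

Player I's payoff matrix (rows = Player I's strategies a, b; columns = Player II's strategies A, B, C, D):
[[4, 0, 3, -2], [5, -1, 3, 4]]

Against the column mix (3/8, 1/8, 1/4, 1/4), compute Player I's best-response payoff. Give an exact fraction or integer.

7/2

a: (4)·(3/8) + (0)·(1/8) + (3)·(1/4) + (-2)·(1/4) = 7/4.
b: (5)·(3/8) + (-1)·(1/8) + (3)·(1/4) + (4)·(1/4) = 7/2.
The best pure response is b with expected payoff 7/2.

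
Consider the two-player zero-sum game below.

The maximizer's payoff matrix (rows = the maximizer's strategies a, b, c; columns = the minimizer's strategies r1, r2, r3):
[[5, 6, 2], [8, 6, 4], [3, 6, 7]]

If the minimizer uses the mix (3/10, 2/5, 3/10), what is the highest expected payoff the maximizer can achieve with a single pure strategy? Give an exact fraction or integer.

a: (5)·(3/10) + (6)·(2/5) + (2)·(3/10) = 9/2.
b: (8)·(3/10) + (6)·(2/5) + (4)·(3/10) = 6.
c: (3)·(3/10) + (6)·(2/5) + (7)·(3/10) = 27/5.
The best pure response is b with expected payoff 6.

6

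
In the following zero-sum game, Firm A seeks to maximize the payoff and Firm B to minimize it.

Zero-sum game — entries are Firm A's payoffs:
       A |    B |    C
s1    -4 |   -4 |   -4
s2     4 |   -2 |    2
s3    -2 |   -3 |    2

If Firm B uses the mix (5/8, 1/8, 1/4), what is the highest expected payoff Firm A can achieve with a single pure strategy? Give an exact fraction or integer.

s1: (-4)·(5/8) + (-4)·(1/8) + (-4)·(1/4) = -4.
s2: (4)·(5/8) + (-2)·(1/8) + (2)·(1/4) = 11/4.
s3: (-2)·(5/8) + (-3)·(1/8) + (2)·(1/4) = -9/8.
The best pure response is s2 with expected payoff 11/4.

11/4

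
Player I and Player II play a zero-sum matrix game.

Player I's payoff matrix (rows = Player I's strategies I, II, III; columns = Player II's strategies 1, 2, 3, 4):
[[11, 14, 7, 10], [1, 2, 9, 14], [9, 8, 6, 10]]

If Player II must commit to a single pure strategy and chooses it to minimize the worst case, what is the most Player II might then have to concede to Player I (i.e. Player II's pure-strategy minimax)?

The worst case (largest entry) in each column is 1: 11, 2: 14, 3: 9, 4: 14.
The best (smallest) of these is 9.

9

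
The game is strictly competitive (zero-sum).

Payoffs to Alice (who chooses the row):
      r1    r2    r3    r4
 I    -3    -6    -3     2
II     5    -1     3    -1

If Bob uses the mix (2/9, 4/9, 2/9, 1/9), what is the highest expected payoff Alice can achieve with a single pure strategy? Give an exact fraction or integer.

11/9

I: (-3)·(2/9) + (-6)·(4/9) + (-3)·(2/9) + (2)·(1/9) = -34/9.
II: (5)·(2/9) + (-1)·(4/9) + (3)·(2/9) + (-1)·(1/9) = 11/9.
The best pure response is II with expected payoff 11/9.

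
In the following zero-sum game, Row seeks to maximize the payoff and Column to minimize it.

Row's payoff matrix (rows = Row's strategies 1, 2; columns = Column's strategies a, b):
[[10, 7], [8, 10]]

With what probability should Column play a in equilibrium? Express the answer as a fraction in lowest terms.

3/5

Row minima are 7 and 8, so Row's maximin is 8; column maxima are 10 and 10, so Column's minimax is 10. These differ, so the equilibrium is in mixed strategies.
Let Column play a with probability q. Row is indifferent when 10q + 7(1−q) = 8q + 10(1−q), giving q = 3/5.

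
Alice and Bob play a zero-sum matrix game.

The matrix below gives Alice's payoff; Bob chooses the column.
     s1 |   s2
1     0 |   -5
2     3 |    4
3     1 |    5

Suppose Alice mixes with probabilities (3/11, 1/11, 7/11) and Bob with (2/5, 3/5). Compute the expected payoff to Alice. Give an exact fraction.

Against (2/5, 3/5), each row's expected payoff is 1: -3; 2: 18/5; 3: 17/5.
Taking the (3/11, 1/11, 7/11)-weighted average: (3/11)·(-3) + (1/11)·(18/5) + (7/11)·(17/5) = 92/55.

92/55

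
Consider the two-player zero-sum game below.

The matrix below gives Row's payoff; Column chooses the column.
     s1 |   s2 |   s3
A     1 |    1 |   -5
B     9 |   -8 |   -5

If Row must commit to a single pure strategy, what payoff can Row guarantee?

The worst-case payoff for each row is A: -5, B: -8.
The best of these is -5.

-5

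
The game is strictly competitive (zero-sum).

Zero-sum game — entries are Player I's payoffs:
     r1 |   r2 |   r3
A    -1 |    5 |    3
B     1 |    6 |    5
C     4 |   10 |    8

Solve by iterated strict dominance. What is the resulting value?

Column r2 is strictly dominated by r1 for Player II (-1<5, 1<6, 4<10); eliminate r2.
Row B is strictly dominated by row C (4>1, 8>5); eliminate B.
Row A is strictly dominated by row C (4>-1, 8>3); eliminate A.
Column r3 is strictly dominated by r1 for Player II (4<8); eliminate r3.
Only (C, r1) remains, with payoff 4.

4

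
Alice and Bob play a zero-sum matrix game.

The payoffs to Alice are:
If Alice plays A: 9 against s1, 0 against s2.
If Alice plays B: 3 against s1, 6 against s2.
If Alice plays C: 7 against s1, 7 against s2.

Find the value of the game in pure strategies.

Row minima: 0, 3, 7 → Alice's maximin is 7.
Column maxima: 9, 7 → Bob's minimax is 7.
They coincide at (C, s2), so the value is 7.

7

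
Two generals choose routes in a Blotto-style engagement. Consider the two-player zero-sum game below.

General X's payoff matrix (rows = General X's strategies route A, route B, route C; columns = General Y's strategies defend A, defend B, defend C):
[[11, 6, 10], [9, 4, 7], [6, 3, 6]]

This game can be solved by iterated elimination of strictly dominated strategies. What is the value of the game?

6

Column defend C is strictly dominated by defend B for General Y (6<10, 4<7, 3<6); eliminate defend C.
Row route B is strictly dominated by row route A (11>9, 6>4); eliminate route B.
Row route C is strictly dominated by row route A (11>6, 6>3); eliminate route C.
Column defend A is strictly dominated by defend B for General Y (6<11); eliminate defend A.
Only (route A, defend B) remains, with payoff 6.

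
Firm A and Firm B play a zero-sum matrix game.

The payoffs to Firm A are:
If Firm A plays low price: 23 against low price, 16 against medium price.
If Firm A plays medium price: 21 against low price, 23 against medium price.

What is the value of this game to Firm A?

193/9

Row minima are 16 and 21, so Firm A's maximin is 21; column maxima are 23 and 23, so Firm B's minimax is 23. These differ, so the equilibrium is in mixed strategies.
Let Firm A play low price with probability p. Firm B is indifferent when 23p + 21(1−p) = 16p + 23(1−p), giving p = 2/9.
Let Firm B play low price with probability q. Firm A is indifferent when 23q + 16(1−q) = 21q + 23(1−q), giving q = 7/9.
The value is 23·(7/9) + (16)·(2/9) = 193/9.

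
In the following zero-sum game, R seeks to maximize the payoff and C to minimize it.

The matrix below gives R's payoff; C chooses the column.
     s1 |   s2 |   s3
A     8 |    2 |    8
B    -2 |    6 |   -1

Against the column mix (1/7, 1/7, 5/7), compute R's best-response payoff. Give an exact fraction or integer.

50/7

A: (8)·(1/7) + (2)·(1/7) + (8)·(5/7) = 50/7.
B: (-2)·(1/7) + (6)·(1/7) + (-1)·(5/7) = -1/7.
The best pure response is A with expected payoff 50/7.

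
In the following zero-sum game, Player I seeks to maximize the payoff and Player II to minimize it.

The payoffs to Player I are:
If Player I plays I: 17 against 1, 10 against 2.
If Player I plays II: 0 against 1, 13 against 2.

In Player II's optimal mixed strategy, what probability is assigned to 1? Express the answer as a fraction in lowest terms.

Row minima are 10 and 0, so Player I's maximin is 10; column maxima are 17 and 13, so Player II's minimax is 13. These differ, so the equilibrium is in mixed strategies.
Let Player II play 1 with probability q. Player I is indifferent when 17q + 10(1−q) = 13(1−q), giving q = 3/20.

3/20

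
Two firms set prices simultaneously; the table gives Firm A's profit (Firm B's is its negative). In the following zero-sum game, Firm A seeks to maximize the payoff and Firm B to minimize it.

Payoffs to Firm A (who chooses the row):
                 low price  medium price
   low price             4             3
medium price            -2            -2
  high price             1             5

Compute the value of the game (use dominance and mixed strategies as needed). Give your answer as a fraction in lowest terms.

Row medium price is strictly dominated by row low price, so Firm A never plays it.
The remaining 2×2 game on (low price, high price) × (low price, medium price) has no saddle point. Let Firm A play low price with probability p; indifference gives 4p + (1−p) = 3p + 5(1−p), so p = 4/5.
Similarly Firm B's optimal q on low price is 2/5, and the value is 4·(2/5) + (3)·(3/5) = 17/5.

17/5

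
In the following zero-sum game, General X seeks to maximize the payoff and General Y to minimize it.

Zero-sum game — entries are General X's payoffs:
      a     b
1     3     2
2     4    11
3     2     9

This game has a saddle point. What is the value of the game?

Row minima: 2, 4, 2 → General X's maximin is 4.
Column maxima: 4, 11 → General Y's minimax is 4.
They coincide at (2, a), so the value is 4.

4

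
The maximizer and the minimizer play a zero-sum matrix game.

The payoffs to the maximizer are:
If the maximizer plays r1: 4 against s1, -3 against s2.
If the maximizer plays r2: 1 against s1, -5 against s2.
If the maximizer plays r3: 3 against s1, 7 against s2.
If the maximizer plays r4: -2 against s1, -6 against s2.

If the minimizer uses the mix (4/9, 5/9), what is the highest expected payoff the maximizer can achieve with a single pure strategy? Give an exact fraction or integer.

r1: (4)·(4/9) + (-3)·(5/9) = 1/9.
r2: (1)·(4/9) + (-5)·(5/9) = -7/3.
r3: (3)·(4/9) + (7)·(5/9) = 47/9.
r4: (-2)·(4/9) + (-6)·(5/9) = -38/9.
The best pure response is r3 with expected payoff 47/9.

47/9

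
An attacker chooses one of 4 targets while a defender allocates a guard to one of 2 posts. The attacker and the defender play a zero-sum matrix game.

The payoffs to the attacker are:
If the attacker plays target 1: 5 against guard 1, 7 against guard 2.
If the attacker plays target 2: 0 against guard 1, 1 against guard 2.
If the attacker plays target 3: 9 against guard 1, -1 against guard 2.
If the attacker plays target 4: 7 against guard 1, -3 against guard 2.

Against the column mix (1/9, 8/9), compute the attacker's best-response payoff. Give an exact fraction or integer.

61/9

target 1: (5)·(1/9) + (7)·(8/9) = 61/9.
target 2: (0)·(1/9) + (1)·(8/9) = 8/9.
target 3: (9)·(1/9) + (-1)·(8/9) = 1/9.
target 4: (7)·(1/9) + (-3)·(8/9) = -17/9.
The best pure response is target 1 with expected payoff 61/9.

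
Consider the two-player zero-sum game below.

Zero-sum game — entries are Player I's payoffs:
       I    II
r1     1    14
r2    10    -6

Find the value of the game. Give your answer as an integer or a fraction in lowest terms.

146/29

Row minima are 1 and -6, so Player I's maximin is 1; column maxima are 10 and 14, so Player II's minimax is 10. These differ, so the equilibrium is in mixed strategies.
Let Player I play r1 with probability p. Player II is indifferent when p + 10(1−p) = 14p − 6(1−p), giving p = 16/29.
Let Player II play I with probability q. Player I is indifferent when q + 14(1−q) = 10q − 6(1−q), giving q = 20/29.
The value is 1·(20/29) + (14)·(9/29) = 146/29.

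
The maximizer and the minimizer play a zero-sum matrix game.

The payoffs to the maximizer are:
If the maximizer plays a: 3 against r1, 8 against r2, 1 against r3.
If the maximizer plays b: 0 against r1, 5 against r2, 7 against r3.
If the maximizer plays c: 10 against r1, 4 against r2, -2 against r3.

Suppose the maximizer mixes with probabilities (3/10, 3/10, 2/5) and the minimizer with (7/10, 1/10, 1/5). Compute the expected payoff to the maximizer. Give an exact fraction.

Against (7/10, 1/10, 1/5), each row's expected payoff is a: 31/10; b: 19/10; c: 7.
Taking the (3/10, 3/10, 2/5)-weighted average: (3/10)·(31/10) + (3/10)·(19/10) + (2/5)·(7) = 43/10.

43/10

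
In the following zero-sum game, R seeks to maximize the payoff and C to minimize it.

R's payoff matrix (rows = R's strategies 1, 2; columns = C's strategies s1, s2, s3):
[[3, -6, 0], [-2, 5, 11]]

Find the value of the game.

3/16

Column s3 is strictly dominated by s2 for C (it gives R more in every row).
The remaining 2×2 game on (1, 2) × (s1, s2) has no saddle point. Let R play 1 with probability p; indifference gives 3p − 2(1−p) = −6p + 5(1−p), so p = 7/16.
Similarly C's optimal q on s1 is 11/16, and the value is 3·(11/16) + (-6)·(5/16) = 3/16.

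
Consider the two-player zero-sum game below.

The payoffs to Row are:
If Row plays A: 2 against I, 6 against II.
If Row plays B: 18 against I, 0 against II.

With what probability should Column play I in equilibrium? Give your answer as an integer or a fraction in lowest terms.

3/11

Row minima are 2 and 0, so Row's maximin is 2; column maxima are 18 and 6, so Column's minimax is 6. These differ, so the equilibrium is in mixed strategies.
Let Column play I with probability q. Row is indifferent when 2q + 6(1−q) = 18q, giving q = 3/11.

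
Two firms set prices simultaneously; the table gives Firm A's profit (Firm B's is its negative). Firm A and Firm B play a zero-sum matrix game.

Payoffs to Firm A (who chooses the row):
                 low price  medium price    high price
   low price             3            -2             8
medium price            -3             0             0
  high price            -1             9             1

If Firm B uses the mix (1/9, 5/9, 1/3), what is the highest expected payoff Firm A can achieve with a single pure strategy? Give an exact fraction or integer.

low price: (3)·(1/9) + (-2)·(5/9) + (8)·(1/3) = 17/9.
medium price: (-3)·(1/9) + (0)·(5/9) + (0)·(1/3) = -1/3.
high price: (-1)·(1/9) + (9)·(5/9) + (1)·(1/3) = 47/9.
The best pure response is high price with expected payoff 47/9.

47/9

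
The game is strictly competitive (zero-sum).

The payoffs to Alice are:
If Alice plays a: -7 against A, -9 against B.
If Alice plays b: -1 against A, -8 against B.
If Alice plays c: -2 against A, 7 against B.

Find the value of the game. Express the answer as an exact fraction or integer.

-23/16

Row a is strictly dominated by row b, so Alice never plays it.
The remaining 2×2 game on (b, c) × (A, B) has no saddle point. Let Alice play b with probability p; indifference gives −p − 2(1−p) = −8p + 7(1−p), so p = 9/16.
Similarly Bob's optimal q on A is 15/16, and the value is -1·(15/16) + (-8)·(1/16) = -23/16.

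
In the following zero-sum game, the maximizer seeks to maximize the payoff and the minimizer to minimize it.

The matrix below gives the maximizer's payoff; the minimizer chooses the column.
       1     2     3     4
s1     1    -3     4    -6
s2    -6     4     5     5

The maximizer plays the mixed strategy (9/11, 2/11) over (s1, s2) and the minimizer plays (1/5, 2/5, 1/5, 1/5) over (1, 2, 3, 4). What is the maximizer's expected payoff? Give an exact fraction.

Against (1/5, 2/5, 1/5, 1/5), each row's expected payoff is s1: -7/5; s2: 12/5.
Taking the (9/11, 2/11)-weighted average: (9/11)·(-7/5) + (2/11)·(12/5) = -39/55.

-39/55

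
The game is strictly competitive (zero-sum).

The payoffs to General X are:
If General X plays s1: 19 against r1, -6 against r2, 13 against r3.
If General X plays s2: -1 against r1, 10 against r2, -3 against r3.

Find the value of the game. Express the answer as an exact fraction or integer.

7/2

Column r1 is strictly dominated by r3 for General Y (it gives General X more in every row).
The remaining 2×2 game on (s1, s2) × (r2, r3) has no saddle point. Let General X play s1 with probability p; indifference gives −6p + 10(1−p) = 13p − 3(1−p), so p = 13/32.
Similarly General Y's optimal q on r2 is 1/2, and the value is -6·(1/2) + (13)·(1/2) = 7/2.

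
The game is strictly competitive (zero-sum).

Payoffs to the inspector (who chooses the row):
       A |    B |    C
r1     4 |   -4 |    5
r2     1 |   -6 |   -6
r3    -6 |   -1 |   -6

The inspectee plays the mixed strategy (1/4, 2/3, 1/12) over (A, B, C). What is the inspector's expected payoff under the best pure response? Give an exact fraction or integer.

r1: (4)·(1/4) + (-4)·(2/3) + (5)·(1/12) = -5/4.
r2: (1)·(1/4) + (-6)·(2/3) + (-6)·(1/12) = -17/4.
r3: (-6)·(1/4) + (-1)·(2/3) + (-6)·(1/12) = -8/3.
The best pure response is r1 with expected payoff -5/4.

-5/4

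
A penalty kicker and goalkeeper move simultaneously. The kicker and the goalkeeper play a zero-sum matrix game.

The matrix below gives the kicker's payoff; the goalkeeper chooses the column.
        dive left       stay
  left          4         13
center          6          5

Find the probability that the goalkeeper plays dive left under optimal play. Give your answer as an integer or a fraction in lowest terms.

Row minima are 4 and 5, so the kicker's maximin is 5; column maxima are 6 and 13, so the goalkeeper's minimax is 6. These differ, so the equilibrium is in mixed strategies.
Let the goalkeeper play dive left with probability q. The kicker is indifferent when 4q + 13(1−q) = 6q + 5(1−q), giving q = 4/5.

4/5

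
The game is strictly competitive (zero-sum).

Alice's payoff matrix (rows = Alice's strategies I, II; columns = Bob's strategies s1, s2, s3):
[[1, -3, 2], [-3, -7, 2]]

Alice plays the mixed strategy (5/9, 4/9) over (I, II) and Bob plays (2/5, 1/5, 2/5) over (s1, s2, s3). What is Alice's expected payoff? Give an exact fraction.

Against (2/5, 1/5, 2/5), each row's expected payoff is I: 3/5; II: -9/5.
Taking the (5/9, 4/9)-weighted average: (5/9)·(3/5) + (4/9)·(-9/5) = -7/15.

-7/15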